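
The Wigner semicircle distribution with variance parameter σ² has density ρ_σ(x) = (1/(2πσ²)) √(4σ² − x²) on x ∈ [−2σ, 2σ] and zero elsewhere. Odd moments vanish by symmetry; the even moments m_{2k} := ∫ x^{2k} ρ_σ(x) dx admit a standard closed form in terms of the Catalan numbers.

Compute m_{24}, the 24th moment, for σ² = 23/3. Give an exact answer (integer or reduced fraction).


By the scaled semicircle moment identity, m_{2k} = σ^{2k} · C_k with k = 12.
C_12 = (1/(k+1)) · C(2k, k) = (1/13) · C(24, 12) = (1/13) · 2704156 = 208012.
σ^{2k} = (σ²)^k = (23/3)^12 = 21914624432020321/531441.

Therefore m_{24} = σ^{24} · C_12 = (21914624432020321/531441) · 208012 = 4558504857353411011852/531441.


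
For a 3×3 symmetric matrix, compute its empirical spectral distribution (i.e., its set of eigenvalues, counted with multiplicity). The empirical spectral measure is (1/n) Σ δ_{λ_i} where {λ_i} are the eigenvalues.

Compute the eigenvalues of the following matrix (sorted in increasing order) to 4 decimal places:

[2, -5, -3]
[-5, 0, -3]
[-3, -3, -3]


Since M is real symmetric, all three eigenvalues are real; they are the roots of det(λI − M) = λ³ − (tr M) λ² + s λ − det M, where s is the sum of the principal 2×2 minors.
tr M = 2 + 0 + (-3) = -1.
s = (2·0 − (-5)²) + (2·(-3) − (-3)²) + (0·(-3) − (-3)²) = -25 + (-15) + (-9) = -49.
det M (expand along row 1) = 2·(-9) − (-5)·6 + (-3)·15 = -33.
Characteristic polynomial: λ³ + λ² − 49λ + 33 = 0.
Substitute λ = y + (tr M)/3 = y − 0.333333 to remove the quadratic term: y³ + p·y + q = 0 with p = s − (tr M)²/3 = -49.333333 and q = −2(tr M)³/27 + (tr M)·s/3 − det M = 49.407407.
Three real roots ⇒ use the trigonometric (Viète) form: r = 2√(−p/3) = 8.110350, φ = arccos(3q/(p·r)) = arccos(-0.370453) = 1.950293 rad.
y_k = r·cos(φ/3 − 2πk/3) for k = 0, 1, 2 gives y = 6.456039, 1.023217, -7.479255.
λ_k = y_k − 0.333333 gives λ = 6.1227, 0.6899, -7.8126 (check: the sum is -1.0000 = tr M).

Eigenvalues sorted in increasing order: [-7.8126, 0.6899, 6.1227].


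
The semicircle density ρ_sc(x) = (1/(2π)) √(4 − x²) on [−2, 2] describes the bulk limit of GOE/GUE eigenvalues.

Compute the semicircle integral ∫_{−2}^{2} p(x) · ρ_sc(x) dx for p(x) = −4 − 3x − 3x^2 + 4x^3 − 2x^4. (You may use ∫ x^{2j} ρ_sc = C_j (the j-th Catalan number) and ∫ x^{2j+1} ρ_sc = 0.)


Write p(x) = Σ a_i x^i, split into monomials and integrate each against ρ_sc separately.
Using ∫ x^{2j} ρ_sc = C_j = (1/(j+1)) C(2j, j) (Catalan numbers) and ∫ x^{2j+1} ρ_sc = 0 (odd monomials vanish by symmetry):
  i = 0 (even): a_0 · C_{0} = -4 · 1 = -4
  i = 1 (odd): ∫ x^1 ρ_sc = 0 (vanishes)
  i = 2 (even): a_2 · C_{1} = -3 · 1 = -3
  i = 3 (odd): ∫ x^3 ρ_sc = 0 (vanishes)
  i = 4 (even): a_4 · C_{2} = -2 · 2 = -4

Summing the contributions: ∫_{−2}^{2} p(x) ρ_sc(x) dx = (-4) + (-3) + (-4) = -11.


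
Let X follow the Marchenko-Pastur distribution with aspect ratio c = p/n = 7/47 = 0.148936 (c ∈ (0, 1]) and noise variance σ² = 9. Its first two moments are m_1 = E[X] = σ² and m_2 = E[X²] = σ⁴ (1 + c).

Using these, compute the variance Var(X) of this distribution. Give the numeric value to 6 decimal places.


m_1 = E[X] = σ² = 9, so m_1² = 81.
m_2 = E[X²] = σ⁴ (1 + c) = 81 · (1 + 0.148936) = 81 · 1.148936 = 93.063830.
(Note m_2 − m_1² simplifies to c · σ⁴ = 0.148936 · 81.)

Var(X) = m_2 − m_1² = 93.063830 − 81 = 12.063830.


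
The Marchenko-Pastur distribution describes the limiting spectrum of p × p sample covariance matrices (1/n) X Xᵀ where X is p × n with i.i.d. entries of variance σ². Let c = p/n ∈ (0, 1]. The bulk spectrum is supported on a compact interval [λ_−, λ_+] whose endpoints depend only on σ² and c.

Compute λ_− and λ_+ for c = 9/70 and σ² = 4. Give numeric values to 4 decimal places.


c = 9/70 = 0.128571; √c = 0.358569.
λ_− = σ² (1 − √c)² = 4 · (1 − 0.358569)² = 4 · (0.641431)² = 1.645737.
λ_+ = σ² (1 + √c)² = 4 · (1 + 0.358569)² = 4 · (1.358569)² = 7.382834.

Rounded to 4 decimal places: λ_− ≈ 1.6457, λ_+ ≈ 7.3828.


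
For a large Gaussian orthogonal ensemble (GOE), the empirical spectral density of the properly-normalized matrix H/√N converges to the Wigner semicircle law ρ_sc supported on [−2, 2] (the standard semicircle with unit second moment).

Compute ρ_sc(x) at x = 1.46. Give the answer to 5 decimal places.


ρ_sc(x) = (1/(2π)) √(4 − x²). With x = 1.46:
  4 − x² = 4 − (1.46)² = 4 − 2.131600 = 1.868400.
  √(4 − x²) = 1.366894.
  1/(2π) = 0.159155.
  ρ_sc(1.46) = 0.159155 · 1.366894 = 0.217548.

Rounded to 5 decimal places: ρ_sc(1.46) ≈ 0.21755.


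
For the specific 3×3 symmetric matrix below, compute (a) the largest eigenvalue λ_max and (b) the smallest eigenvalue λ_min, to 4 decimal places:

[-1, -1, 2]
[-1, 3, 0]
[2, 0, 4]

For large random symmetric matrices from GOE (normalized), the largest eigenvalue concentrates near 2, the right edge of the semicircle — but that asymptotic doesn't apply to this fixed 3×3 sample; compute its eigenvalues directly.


Since M is real symmetric, all three eigenvalues are real; they are the roots of det(λI − M) = λ³ − (tr M) λ² + s λ − det M, where s is the sum of the principal 2×2 minors.
tr M = -1 + 3 + 4 = 6.
s = ((-1)·3 − (-1)²) + ((-1)·4 − 2²) + (3·4 − 0²) = -4 + (-8) + 12 = 0.
det M (expand along row 1) = (-1)·12 − (-1)·(-4) + 2·(-6) = -28.
Characteristic polynomial: λ³ − 6λ² + 28 = 0.
Substitute λ = y + (tr M)/3 = y + 2.000000 to remove the quadratic term: y³ + p·y + q = 0 with p = s − (tr M)²/3 = -12.000000 and q = −2(tr M)³/27 + (tr M)·s/3 − det M = 12.000000.
Three real roots ⇒ use the trigonometric (Viète) form: r = 2√(−p/3) = 4.000000, φ = arccos(3q/(p·r)) = arccos(-0.750000) = 2.418858 rad.
y_k = r·cos(φ/3 − 2πk/3) for k = 0, 1, 2 gives y = 2.768734, 1.115749, -3.884484.
λ_k = y_k + 2.000000 gives λ = 4.7687, 3.1157, -1.8845 (check: the sum is 6.0000 = tr M).

Hence λ_max = 4.7687 and λ_min = -1.8845.


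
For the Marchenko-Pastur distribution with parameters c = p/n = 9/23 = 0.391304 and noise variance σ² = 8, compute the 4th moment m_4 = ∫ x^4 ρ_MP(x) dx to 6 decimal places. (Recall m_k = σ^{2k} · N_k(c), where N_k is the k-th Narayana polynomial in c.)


E[X⁴] = σ⁸ (1 + 6c + 6c² + c³) (fourth MP moment). With σ² = 8 (so σ⁸ = 4096) and c = 9/23 = 0.391304: E[X⁴] = 4096 · (1 + 6·0.391304 + 6·(0.391304)² + (0.391304)³) = 4096 · 4.326457.

So E[X^4] = 17721.167091.


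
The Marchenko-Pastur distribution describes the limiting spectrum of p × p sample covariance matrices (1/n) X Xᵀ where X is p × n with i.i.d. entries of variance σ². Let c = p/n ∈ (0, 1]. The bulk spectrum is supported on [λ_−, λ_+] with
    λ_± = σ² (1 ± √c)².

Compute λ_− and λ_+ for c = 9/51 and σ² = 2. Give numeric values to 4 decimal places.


c = 9/51 = 0.176471; √c = 0.420084.
λ_− = σ² (1 − √c)² = 2 · (1 − 0.420084)² = 2 · (0.579916)² = 0.672605.
λ_+ = σ² (1 + √c)² = 2 · (1 + 0.420084)² = 2 · (1.420084)² = 4.033277.

Rounded to 4 decimal places: λ_− ≈ 0.6726, λ_+ ≈ 4.0333.


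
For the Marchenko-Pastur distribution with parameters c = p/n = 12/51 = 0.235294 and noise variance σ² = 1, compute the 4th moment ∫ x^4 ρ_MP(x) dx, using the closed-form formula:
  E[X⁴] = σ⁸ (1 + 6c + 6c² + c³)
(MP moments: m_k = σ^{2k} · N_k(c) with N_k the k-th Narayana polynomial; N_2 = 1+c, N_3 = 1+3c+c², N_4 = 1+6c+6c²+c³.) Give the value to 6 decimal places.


E[X⁴] = σ⁸ (1 + 6c + 6c² + c³) (fourth MP moment). With σ² = 1 (so σ⁸ = 1) and c = 12/51 = 0.235294: E[X⁴] = 1 · (1 + 6·0.235294 + 6·(0.235294)² + (0.235294)³) = 1 · 2.756971.

So E[X^4] = 2.756971.


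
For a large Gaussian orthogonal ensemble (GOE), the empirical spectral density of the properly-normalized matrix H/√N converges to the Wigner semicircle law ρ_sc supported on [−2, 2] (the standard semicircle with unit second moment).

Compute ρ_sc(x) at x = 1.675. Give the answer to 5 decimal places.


ρ_sc(x) = (1/(2π)) √(4 − x²). With x = 1.675:
  4 − x² = 4 − (1.675)² = 4 − 2.805625 = 1.194375.
  √(4 − x²) = 1.092875.
  1/(2π) = 0.159155.
  ρ_sc(1.675) = 0.159155 · 1.092875 = 0.173936.

Rounded to 5 decimal places: ρ_sc(1.675) ≈ 0.17394.


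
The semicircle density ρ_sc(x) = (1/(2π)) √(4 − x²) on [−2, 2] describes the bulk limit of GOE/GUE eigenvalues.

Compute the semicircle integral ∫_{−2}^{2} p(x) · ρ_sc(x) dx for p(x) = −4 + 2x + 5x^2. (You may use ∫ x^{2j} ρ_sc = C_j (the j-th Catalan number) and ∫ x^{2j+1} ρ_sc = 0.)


Write p(x) = Σ a_i x^i, split into monomials and integrate each against ρ_sc separately.
Using ∫ x^{2j} ρ_sc = C_j = (1/(j+1)) C(2j, j) (Catalan numbers) and ∫ x^{2j+1} ρ_sc = 0 (odd monomials vanish by symmetry):
  i = 0 (even): a_0 · C_{0} = -4 · 1 = -4
  i = 1 (odd): ∫ x^1 ρ_sc = 0 (vanishes)
  i = 2 (even): a_2 · C_{1} = 5 · 1 = 5

Summing the contributions: ∫_{−2}^{2} p(x) ρ_sc(x) dx = (-4) + 5 = 1.


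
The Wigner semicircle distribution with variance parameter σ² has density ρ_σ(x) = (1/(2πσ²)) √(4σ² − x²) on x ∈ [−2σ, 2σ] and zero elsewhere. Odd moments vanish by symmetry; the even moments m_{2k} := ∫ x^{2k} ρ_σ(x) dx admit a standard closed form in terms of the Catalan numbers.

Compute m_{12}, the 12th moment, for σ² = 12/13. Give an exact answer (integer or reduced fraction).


By the scaled semicircle moment identity, m_{2k} = σ^{2k} · C_k with k = 6.
C_6 = (1/(k+1)) · C(2k, k) = (1/7) · C(12, 6) = (1/7) · 924 = 132.
σ^{2k} = (σ²)^k = (12/13)^6 = 2985984/4826809.

Therefore m_{12} = σ^{12} · C_6 = (2985984/4826809) · 132 = 394149888/4826809.


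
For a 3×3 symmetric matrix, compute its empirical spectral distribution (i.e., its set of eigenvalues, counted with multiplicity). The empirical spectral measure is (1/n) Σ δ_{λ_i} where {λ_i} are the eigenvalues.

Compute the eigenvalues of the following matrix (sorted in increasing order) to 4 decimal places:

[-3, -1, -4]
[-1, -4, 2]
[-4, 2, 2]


Since M is real symmetric, all three eigenvalues are real; they are the roots of det(λI − M) = λ³ − (tr M) λ² + s λ − det M, where s is the sum of the principal 2×2 minors.
tr M = -3 + (-4) + 2 = -5.
s = ((-3)·(-4) − (-1)²) + ((-3)·2 − (-4)²) + ((-4)·2 − 2²) = 11 + (-22) + (-12) = -23.
det M (expand along row 1) = (-3)·(-12) − (-1)·6 + (-4)·(-18) = 114.
Characteristic polynomial: λ³ + 5λ² − 23λ − 114 = 0.
Substitute λ = y + (tr M)/3 = y − 1.666667 to remove the quadratic term: y³ + p·y + q = 0 with p = s − (tr M)²/3 = -31.333333 and q = −2(tr M)³/27 + (tr M)·s/3 − det M = -66.407407.
Three real roots ⇒ use the trigonometric (Viète) form: r = 2√(−p/3) = 6.463573, φ = arccos(3q/(p·r)) = arccos(0.983691) = 0.180853 rad.
y_k = r·cos(φ/3 − 2πk/3) for k = 0, 1, 2 gives y = 6.451832, -2.888671, -3.563161.
λ_k = y_k − 1.666667 gives λ = 4.7852, -4.5553, -5.2298 (check: the sum is -5.0000 = tr M).

Eigenvalues sorted in increasing order: [-5.2298, -4.5553, 4.7852].


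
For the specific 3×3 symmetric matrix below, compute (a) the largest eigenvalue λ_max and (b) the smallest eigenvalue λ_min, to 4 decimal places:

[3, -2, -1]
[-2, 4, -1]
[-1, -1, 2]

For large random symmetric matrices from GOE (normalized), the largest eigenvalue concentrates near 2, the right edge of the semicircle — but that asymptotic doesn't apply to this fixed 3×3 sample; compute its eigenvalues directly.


Since M is real symmetric, all three eigenvalues are real; they are the roots of det(λI − M) = λ³ − (tr M) λ² + s λ − det M, where s is the sum of the principal 2×2 minors.
tr M = 3 + 4 + 2 = 9.
s = (3·4 − (-2)²) + (3·2 − (-1)²) + (4·2 − (-1)²) = 8 + 5 + 7 = 20.
det M (expand along row 1) = 3·7 − (-2)·(-5) + (-1)·6 = 5.
Characteristic polynomial: λ³ − 9λ² + 20λ − 5 = 0.
Substitute λ = y + (tr M)/3 = y + 3.000000 to remove the quadratic term: y³ + p·y + q = 0 with p = s − (tr M)²/3 = -7.000000 and q = −2(tr M)³/27 + (tr M)·s/3 − det M = 1.000000.
Three real roots ⇒ use the trigonometric (Viète) form: r = 2√(−p/3) = 3.055050, φ = arccos(3q/(p·r)) = arccos(-0.140283) = 1.711543 rad.
y_k = r·cos(φ/3 − 2πk/3) for k = 0, 1, 2 gives y = 2.571201, 0.143277, -2.714479.
λ_k = y_k + 3.000000 gives λ = 5.5712, 3.1433, 0.2855 (check: the sum is 9.0000 = tr M).

Hence λ_max = 5.5712 and λ_min = 0.2855.


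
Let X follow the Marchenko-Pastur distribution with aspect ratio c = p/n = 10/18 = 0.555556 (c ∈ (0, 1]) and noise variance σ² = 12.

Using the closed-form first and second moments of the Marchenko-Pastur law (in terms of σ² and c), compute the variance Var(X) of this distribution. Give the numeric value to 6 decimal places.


Recall the MP moments m_1 = E[X] = σ² and m_2 = E[X²] = σ⁴ (1 + c).
m_1 = E[X] = σ² = 12, so m_1² = 144.
m_2 = E[X²] = σ⁴ (1 + c) = 144 · (1 + 0.555556) = 144 · 1.555556 = 224.000000.
(Note m_2 − m_1² simplifies to c · σ⁴ = 0.555556 · 144.)

Var(X) = m_2 − m_1² = 224.000000 − 144 = 80.000000.


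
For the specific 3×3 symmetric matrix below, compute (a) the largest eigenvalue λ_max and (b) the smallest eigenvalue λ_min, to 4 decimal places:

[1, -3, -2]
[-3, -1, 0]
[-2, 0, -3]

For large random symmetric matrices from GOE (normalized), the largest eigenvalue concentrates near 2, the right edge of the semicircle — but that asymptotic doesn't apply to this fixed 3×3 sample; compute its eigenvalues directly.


Since M is real symmetric, all three eigenvalues are real; they are the roots of det(λI − M) = λ³ − (tr M) λ² + s λ − det M, where s is the sum of the principal 2×2 minors.
tr M = 1 + (-1) + (-3) = -3.
s = (1·(-1) − (-3)²) + (1·(-3) − (-2)²) + ((-1)·(-3) − 0²) = -10 + (-7) + 3 = -14.
det M (expand along row 1) = 1·3 − (-3)·9 + (-2)·(-2) = 34.
Characteristic polynomial: λ³ + 3λ² − 14λ − 34 = 0.
Substitute λ = y + (tr M)/3 = y − 1.000000 to remove the quadratic term: y³ + p·y + q = 0 with p = s − (tr M)²/3 = -17.000000 and q = −2(tr M)³/27 + (tr M)·s/3 − det M = -18.000000.
Three real roots ⇒ use the trigonometric (Viète) form: r = 2√(−p/3) = 4.760952, φ = arccos(3q/(p·r)) = arccos(0.667192) = 0.840363 rad.
y_k = r·cos(φ/3 − 2πk/3) for k = 0, 1, 2 gives y = 4.575380, -1.147767, -3.427613.
λ_k = y_k − 1.000000 gives λ = 3.5754, -2.1478, -4.4276 (check: the sum is -3.0000 = tr M).

Hence λ_max = 3.5754 and λ_min = -4.4276.


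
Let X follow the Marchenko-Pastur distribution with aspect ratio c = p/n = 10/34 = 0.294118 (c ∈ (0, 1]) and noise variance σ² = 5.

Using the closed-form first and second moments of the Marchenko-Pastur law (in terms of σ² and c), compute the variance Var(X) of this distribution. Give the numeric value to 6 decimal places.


Recall the MP moments m_1 = E[X] = σ² and m_2 = E[X²] = σ⁴ (1 + c).
m_1 = E[X] = σ² = 5, so m_1² = 25.
m_2 = E[X²] = σ⁴ (1 + c) = 25 · (1 + 0.294118) = 25 · 1.294118 = 32.352941.
(Note m_2 − m_1² simplifies to c · σ⁴ = 0.294118 · 25.)

Var(X) = m_2 − m_1² = 32.352941 − 25 = 7.352941.


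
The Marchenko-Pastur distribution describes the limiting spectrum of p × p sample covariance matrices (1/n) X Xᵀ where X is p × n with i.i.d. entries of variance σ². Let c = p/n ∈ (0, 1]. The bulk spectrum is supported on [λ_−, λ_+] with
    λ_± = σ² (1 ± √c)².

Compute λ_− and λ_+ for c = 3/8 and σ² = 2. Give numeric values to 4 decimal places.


c = 3/8 = 0.375000; √c = 0.612372.
λ_− = σ² (1 − √c)² = 2 · (1 − 0.612372)² = 2 · (0.387628)² = 0.300510.
λ_+ = σ² (1 + √c)² = 2 · (1 + 0.612372)² = 2 · (1.612372)² = 5.199490.

Rounded to 4 decimal places: λ_− ≈ 0.3005, λ_+ ≈ 5.1995.


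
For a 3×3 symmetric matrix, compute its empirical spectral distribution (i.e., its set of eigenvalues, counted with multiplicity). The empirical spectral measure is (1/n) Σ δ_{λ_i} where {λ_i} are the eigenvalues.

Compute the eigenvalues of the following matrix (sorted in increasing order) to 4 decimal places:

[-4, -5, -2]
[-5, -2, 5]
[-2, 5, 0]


Since M is real symmetric, all three eigenvalues are real; they are the roots of det(λI − M) = λ³ − (tr M) λ² + s λ − det M, where s is the sum of the principal 2×2 minors.
tr M = -4 + (-2) + 0 = -6.
s = ((-4)·(-2) − (-5)²) + ((-4)·0 − (-2)²) + ((-2)·0 − 5²) = -17 + (-4) + (-25) = -46.
det M (expand along row 1) = (-4)·(-25) − (-5)·10 + (-2)·(-29) = 208.
Characteristic polynomial: λ³ + 6λ² − 46λ − 208 = 0.
Substitute λ = y + (tr M)/3 = y − 2.000000 to remove the quadratic term: y³ + p·y + q = 0 with p = s − (tr M)²/3 = -58.000000 and q = −2(tr M)³/27 + (tr M)·s/3 − det M = -100.000000.
Three real roots ⇒ use the trigonometric (Viète) form: r = 2√(−p/3) = 8.793937, φ = arccos(3q/(p·r)) = arccos(0.588180) = 0.941990 rad.
y_k = r·cos(φ/3 − 2πk/3) for k = 0, 1, 2 gives y = 8.363973, -1.829760, -6.534213.
λ_k = y_k − 2.000000 gives λ = 6.3640, -3.8298, -8.5342 (check: the sum is -6.0000 = tr M).

Eigenvalues sorted in increasing order: [-8.5342, -3.8298, 6.3640].


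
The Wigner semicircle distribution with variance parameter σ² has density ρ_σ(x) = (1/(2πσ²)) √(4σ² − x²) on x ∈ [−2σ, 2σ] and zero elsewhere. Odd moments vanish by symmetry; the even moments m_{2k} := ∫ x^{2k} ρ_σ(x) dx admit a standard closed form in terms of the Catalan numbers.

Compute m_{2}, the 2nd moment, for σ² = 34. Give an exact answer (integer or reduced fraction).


By the scaled semicircle moment identity, m_{2k} = σ^{2k} · C_k with k = 1.
C_1 = (1/(k+1)) · C(2k, k) = (1/2) · C(2, 1) = (1/2) · 2 = 1.
σ^{2k} = (σ²)^k = (34)^1 = 34.

Therefore m_{2} = σ^{2} · C_1 = 34 · 1 = 34.


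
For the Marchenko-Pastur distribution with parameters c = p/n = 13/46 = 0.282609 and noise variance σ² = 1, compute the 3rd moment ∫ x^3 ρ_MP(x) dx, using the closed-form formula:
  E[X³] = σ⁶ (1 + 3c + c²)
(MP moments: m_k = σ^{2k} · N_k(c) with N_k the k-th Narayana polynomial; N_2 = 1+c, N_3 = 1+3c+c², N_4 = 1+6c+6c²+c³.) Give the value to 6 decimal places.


E[X³] = σ⁶ (1 + 3c + c²) (third MP moment). With σ² = 1 (so σ⁶ = 1) and c = 13/46 = 0.282609: E[X³] = 1 · (1 + 3·0.282609 + (0.282609)²) = 1 · 1.927694.

So E[X^3] = 1.927694.


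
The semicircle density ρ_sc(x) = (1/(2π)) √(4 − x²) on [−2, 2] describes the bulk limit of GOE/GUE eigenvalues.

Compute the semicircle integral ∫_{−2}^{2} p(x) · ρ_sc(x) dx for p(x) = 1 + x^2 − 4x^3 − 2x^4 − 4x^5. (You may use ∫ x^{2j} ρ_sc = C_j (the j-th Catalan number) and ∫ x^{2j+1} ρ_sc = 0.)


Write p(x) = Σ a_i x^i, split into monomials and integrate each against ρ_sc separately.
Using ∫ x^{2j} ρ_sc = C_j = (1/(j+1)) C(2j, j) (Catalan numbers) and ∫ x^{2j+1} ρ_sc = 0 (odd monomials vanish by symmetry):
  i = 0 (even): a_0 · C_{0} = 1 · 1 = 1
  i = 2 (even): a_2 · C_{1} = 1 · 1 = 1
  i = 3 (odd): ∫ x^3 ρ_sc = 0 (vanishes)
  i = 4 (even): a_4 · C_{2} = -2 · 2 = -4
  i = 5 (odd): ∫ x^5 ρ_sc = 0 (vanishes)

Summing the contributions: ∫_{−2}^{2} p(x) ρ_sc(x) dx = 1 + 1 + (-4) = -2.


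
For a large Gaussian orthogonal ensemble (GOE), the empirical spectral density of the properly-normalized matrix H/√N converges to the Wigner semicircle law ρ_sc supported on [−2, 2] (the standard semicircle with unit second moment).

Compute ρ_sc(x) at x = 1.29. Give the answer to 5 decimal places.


ρ_sc(x) = (1/(2π)) √(4 − x²). With x = 1.29:
  4 − x² = 4 − (1.29)² = 4 − 1.664100 = 2.335900.
  √(4 − x²) = 1.528365.
  1/(2π) = 0.159155.
  ρ_sc(1.29) = 0.159155 · 1.528365 = 0.243247.

Rounded to 5 decimal places: ρ_sc(1.29) ≈ 0.24325.


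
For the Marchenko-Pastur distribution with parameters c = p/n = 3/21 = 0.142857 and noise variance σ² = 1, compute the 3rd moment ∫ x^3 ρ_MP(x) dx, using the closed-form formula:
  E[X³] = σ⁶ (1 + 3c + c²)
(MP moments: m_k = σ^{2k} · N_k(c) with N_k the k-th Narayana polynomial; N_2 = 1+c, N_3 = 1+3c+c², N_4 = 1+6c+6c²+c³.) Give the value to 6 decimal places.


E[X³] = σ⁶ (1 + 3c + c²) (third MP moment). With σ² = 1 (so σ⁶ = 1) and c = 3/21 = 0.142857: E[X³] = 1 · (1 + 3·0.142857 + (0.142857)²) = 1 · 1.448980.

So E[X^3] = 1.448980.


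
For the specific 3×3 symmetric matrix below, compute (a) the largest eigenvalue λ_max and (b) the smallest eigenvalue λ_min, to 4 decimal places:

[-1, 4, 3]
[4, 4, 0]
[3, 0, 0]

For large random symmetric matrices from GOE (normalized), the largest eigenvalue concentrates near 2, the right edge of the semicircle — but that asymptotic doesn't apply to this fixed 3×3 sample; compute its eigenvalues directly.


Since M is real symmetric, all three eigenvalues are real; they are the roots of det(λI − M) = λ³ − (tr M) λ² + s λ − det M, where s is the sum of the principal 2×2 minors.
tr M = -1 + 4 + 0 = 3.
s = ((-1)·4 − 4²) + ((-1)·0 − 3²) + (4·0 − 0²) = -20 + (-9) + 0 = -29.
det M (expand along row 1) = (-1)·0 − 4·0 + 3·(-12) = -36.
Characteristic polynomial: λ³ − 3λ² − 29λ + 36 = 0.
Substitute λ = y + (tr M)/3 = y + 1.000000 to remove the quadratic term: y³ + p·y + q = 0 with p = s − (tr M)²/3 = -32.000000 and q = −2(tr M)³/27 + (tr M)·s/3 − det M = 5.000000.
Three real roots ⇒ use the trigonometric (Viète) form: r = 2√(−p/3) = 6.531973, φ = arccos(3q/(p·r)) = arccos(-0.071762) = 1.642620 rad.
y_k = r·cos(φ/3 − 2πk/3) for k = 0, 1, 2 gives y = 5.577048, 0.156369, -5.733418.
λ_k = y_k + 1.000000 gives λ = 6.5770, 1.1564, -4.7334 (check: the sum is 3.0000 = tr M).

Hence λ_max = 6.5770 and λ_min = -4.7334.


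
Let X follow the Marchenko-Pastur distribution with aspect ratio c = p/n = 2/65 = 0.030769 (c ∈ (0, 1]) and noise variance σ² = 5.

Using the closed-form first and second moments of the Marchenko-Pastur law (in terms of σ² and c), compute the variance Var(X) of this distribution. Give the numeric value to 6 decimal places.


Recall the MP moments m_1 = E[X] = σ² and m_2 = E[X²] = σ⁴ (1 + c).
m_1 = E[X] = σ² = 5, so m_1² = 25.
m_2 = E[X²] = σ⁴ (1 + c) = 25 · (1 + 0.030769) = 25 · 1.030769 = 25.769231.
(Note m_2 − m_1² simplifies to c · σ⁴ = 0.030769 · 25.)

Var(X) = m_2 − m_1² = 25.769231 − 25 = 0.769231.


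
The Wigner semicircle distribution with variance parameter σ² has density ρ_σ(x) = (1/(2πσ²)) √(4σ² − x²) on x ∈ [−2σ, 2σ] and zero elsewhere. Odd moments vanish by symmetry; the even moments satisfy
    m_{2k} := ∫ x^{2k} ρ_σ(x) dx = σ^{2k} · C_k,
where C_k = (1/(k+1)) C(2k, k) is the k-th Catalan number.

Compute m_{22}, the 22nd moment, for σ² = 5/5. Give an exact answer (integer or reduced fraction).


By the scaled semicircle moment identity, m_{2k} = σ^{2k} · C_k with k = 11.
C_11 = (1/(k+1)) · C(2k, k) = (1/12) · C(22, 11) = (1/12) · 705432 = 58786.
σ^{2k} = (σ²)^k = (5/5)^11 = 1.

Therefore m_{22} = σ^{22} · C_11 = 1 · 58786 = 58786.


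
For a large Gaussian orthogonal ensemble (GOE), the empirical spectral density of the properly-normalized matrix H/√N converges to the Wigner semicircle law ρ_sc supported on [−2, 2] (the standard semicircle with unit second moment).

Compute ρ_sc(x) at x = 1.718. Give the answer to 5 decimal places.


ρ_sc(x) = (1/(2π)) √(4 − x²). With x = 1.718:
  4 − x² = 4 − (1.718)² = 4 − 2.951524 = 1.048476.
  √(4 − x²) = 1.023951.
  1/(2π) = 0.159155.
  ρ_sc(1.718) = 0.159155 · 1.023951 = 0.162967.

Rounded to 5 decimal places: ρ_sc(1.718) ≈ 0.16297.


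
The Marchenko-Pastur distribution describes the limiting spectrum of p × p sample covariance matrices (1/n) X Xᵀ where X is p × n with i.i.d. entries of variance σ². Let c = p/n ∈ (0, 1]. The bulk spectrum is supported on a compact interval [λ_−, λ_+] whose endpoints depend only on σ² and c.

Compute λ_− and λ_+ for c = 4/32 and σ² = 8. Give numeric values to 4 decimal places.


c = 4/32 = 0.125000; √c = 0.353553.
λ_− = σ² (1 − √c)² = 8 · (1 − 0.353553)² = 8 · (0.646447)² = 3.343146.
λ_+ = σ² (1 + √c)² = 8 · (1 + 0.353553)² = 8 · (1.353553)² = 14.656854.

Rounded to 4 decimal places: λ_− ≈ 3.3431, λ_+ ≈ 14.6569.


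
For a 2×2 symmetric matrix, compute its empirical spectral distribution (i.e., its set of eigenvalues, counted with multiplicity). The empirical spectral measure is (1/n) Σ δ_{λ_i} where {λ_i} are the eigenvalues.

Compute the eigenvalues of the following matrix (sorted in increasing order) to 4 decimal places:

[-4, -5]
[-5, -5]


Since M is real symmetric, both eigenvalues are real; they are the roots of det(λI − M) = λ² − (tr M) λ + det M.
tr M = -4 + (-5) = -9.
det M = (-4)·(-5) − (-5)² = 20 − 25 = -5.
Characteristic polynomial: λ² + 9λ − 5 = 0.
Discriminant Δ = (tr M)² − 4·det M = 81 − (-20) = 101; √Δ = 10.049876.
λ = (tr M ± √Δ)/2 = (-9 ± 10.049876)/2, giving (tr M − √Δ)/2 = -9.5249 and (tr M + √Δ)/2 = 0.5249.

Eigenvalues sorted in increasing order: [-9.5249, 0.5249].


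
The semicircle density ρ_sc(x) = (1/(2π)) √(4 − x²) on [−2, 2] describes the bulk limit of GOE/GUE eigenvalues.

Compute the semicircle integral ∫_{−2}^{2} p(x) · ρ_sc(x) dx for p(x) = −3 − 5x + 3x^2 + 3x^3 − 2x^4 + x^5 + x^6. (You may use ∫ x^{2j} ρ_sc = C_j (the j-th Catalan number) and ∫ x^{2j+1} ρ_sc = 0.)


Write p(x) = Σ a_i x^i, split into monomials and integrate each against ρ_sc separately.
Using ∫ x^{2j} ρ_sc = C_j = (1/(j+1)) C(2j, j) (Catalan numbers) and ∫ x^{2j+1} ρ_sc = 0 (odd monomials vanish by symmetry):
  i = 0 (even): a_0 · C_{0} = -3 · 1 = -3
  i = 1 (odd): ∫ x^1 ρ_sc = 0 (vanishes)
  i = 2 (even): a_2 · C_{1} = 3 · 1 = 3
  i = 3 (odd): ∫ x^3 ρ_sc = 0 (vanishes)
  i = 4 (even): a_4 · C_{2} = -2 · 2 = -4
  i = 5 (odd): ∫ x^5 ρ_sc = 0 (vanishes)
  i = 6 (even): a_6 · C_{3} = 1 · 5 = 5

Summing the contributions: ∫_{−2}^{2} p(x) ρ_sc(x) dx = (-3) + 3 + (-4) + 5 = 1.


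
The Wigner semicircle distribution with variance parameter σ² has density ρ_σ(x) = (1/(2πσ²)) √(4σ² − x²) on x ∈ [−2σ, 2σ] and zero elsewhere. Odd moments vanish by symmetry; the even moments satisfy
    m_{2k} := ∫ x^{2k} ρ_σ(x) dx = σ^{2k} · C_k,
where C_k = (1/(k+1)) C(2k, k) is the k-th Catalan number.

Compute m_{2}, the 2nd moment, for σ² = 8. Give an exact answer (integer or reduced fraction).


By the scaled semicircle moment identity, m_{2k} = σ^{2k} · C_k with k = 1.
C_1 = (1/(k+1)) · C(2k, k) = (1/2) · C(2, 1) = (1/2) · 2 = 1.
σ^{2k} = (σ²)^k = (8)^1 = 8.

Therefore m_{2} = σ^{2} · C_1 = 8 · 1 = 8.


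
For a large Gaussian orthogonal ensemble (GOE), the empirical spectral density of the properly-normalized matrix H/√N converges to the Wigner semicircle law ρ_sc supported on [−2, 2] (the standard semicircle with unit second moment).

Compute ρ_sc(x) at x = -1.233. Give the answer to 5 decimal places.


ρ_sc(x) = (1/(2π)) √(4 − x²). With x = -1.233:
  4 − x² = 4 − (-1.233)² = 4 − 1.520289 = 2.479711.
  √(4 − x²) = 1.574710.
  1/(2π) = 0.159155.
  ρ_sc(-1.233) = 0.159155 · 1.574710 = 0.250623.

Rounded to 5 decimal places: ρ_sc(-1.233) ≈ 0.25062.


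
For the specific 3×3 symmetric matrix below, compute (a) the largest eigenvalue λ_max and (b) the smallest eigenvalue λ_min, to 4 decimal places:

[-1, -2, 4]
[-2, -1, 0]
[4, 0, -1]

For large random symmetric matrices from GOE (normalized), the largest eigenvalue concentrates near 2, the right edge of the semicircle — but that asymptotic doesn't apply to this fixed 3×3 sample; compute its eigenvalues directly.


Since M is real symmetric, all three eigenvalues are real; they are the roots of det(λI − M) = λ³ − (tr M) λ² + s λ − det M, where s is the sum of the principal 2×2 minors.
tr M = -1 + (-1) + (-1) = -3.
s = ((-1)·(-1) − (-2)²) + ((-1)·(-1) − 4²) + ((-1)·(-1) − 0²) = -3 + (-15) + 1 = -17.
det M (expand along row 1) = (-1)·1 − (-2)·2 + 4·4 = 19.
Characteristic polynomial: λ³ + 3λ² − 17λ − 19 = 0.
Substitute λ = y + (tr M)/3 = y − 1.000000 to remove the quadratic term: y³ + p·y + q = 0 with p = s − (tr M)²/3 = -20.000000 and q = −2(tr M)³/27 + (tr M)·s/3 − det M = 0.000000.
Three real roots ⇒ use the trigonometric (Viète) form: r = 2√(−p/3) = 5.163978, φ = arccos(3q/(p·r)) = arccos(0.000000) = 1.570796 rad.
y_k = r·cos(φ/3 − 2πk/3) for k = 0, 1, 2 gives y = 4.472136, 0.000000, -4.472136.
λ_k = y_k − 1.000000 gives λ = 3.4721, -1.0000, -5.4721 (check: the sum is -3.0000 = tr M).

Hence λ_max = 3.4721 and λ_min = -5.4721.


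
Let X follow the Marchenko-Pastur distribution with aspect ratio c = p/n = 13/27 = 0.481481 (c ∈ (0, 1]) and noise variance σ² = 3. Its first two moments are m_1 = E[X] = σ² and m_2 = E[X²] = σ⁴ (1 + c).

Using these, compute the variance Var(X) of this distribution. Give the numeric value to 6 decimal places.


m_1 = E[X] = σ² = 3, so m_1² = 9.
m_2 = E[X²] = σ⁴ (1 + c) = 9 · (1 + 0.481481) = 9 · 1.481481 = 13.333333.
(Note m_2 − m_1² simplifies to c · σ⁴ = 0.481481 · 9.)

Var(X) = m_2 − m_1² = 13.333333 − 9 = 4.333333.


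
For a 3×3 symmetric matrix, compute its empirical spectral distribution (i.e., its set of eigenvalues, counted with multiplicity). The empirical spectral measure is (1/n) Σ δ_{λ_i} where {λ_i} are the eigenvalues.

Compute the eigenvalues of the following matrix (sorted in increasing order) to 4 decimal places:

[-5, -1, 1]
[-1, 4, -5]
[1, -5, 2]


Since M is real symmetric, all three eigenvalues are real; they are the roots of det(λI − M) = λ³ − (tr M) λ² + s λ − det M, where s is the sum of the principal 2×2 minors.
tr M = -5 + 4 + 2 = 1.
s = ((-5)·4 − (-1)²) + ((-5)·2 − 1²) + (4·2 − (-5)²) = -21 + (-11) + (-17) = -49.
det M (expand along row 1) = (-5)·(-17) − (-1)·3 + 1·1 = 89.
Characteristic polynomial: λ³ − λ² − 49λ − 89 = 0.
Substitute λ = y + (tr M)/3 = y + 0.333333 to remove the quadratic term: y³ + p·y + q = 0 with p = s − (tr M)²/3 = -49.333333 and q = −2(tr M)³/27 + (tr M)·s/3 − det M = -105.407407.
Three real roots ⇒ use the trigonometric (Viète) form: r = 2√(−p/3) = 8.110350, φ = arccos(3q/(p·r)) = arccos(0.790337) = 0.659437 rad.
y_k = r·cos(φ/3 − 2πk/3) for k = 0, 1, 2 gives y = 7.915202, -2.426092, -5.489110.
λ_k = y_k + 0.333333 gives λ = 8.2485, -2.0928, -5.1558 (check: the sum is 1.0000 = tr M).

Eigenvalues sorted in increasing order: [-5.1558, -2.0928, 8.2485].


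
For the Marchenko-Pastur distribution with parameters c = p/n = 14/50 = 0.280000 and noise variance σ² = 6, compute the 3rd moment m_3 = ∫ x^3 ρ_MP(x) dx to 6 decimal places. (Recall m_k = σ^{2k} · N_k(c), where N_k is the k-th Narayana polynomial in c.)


E[X³] = σ⁶ (1 + 3c + c²) (third MP moment). With σ² = 6 (so σ⁶ = 216) and c = 14/50 = 0.280000: E[X³] = 216 · (1 + 3·0.280000 + (0.280000)²) = 216 · 1.918400.

So E[X^3] = 414.374400.


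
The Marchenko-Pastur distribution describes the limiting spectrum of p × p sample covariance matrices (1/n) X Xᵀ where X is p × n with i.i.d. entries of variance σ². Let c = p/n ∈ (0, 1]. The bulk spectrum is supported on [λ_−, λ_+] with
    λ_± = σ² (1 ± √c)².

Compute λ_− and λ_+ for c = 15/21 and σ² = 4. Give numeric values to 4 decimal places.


c = 15/21 = 0.714286; √c = 0.845154.
λ_− = σ² (1 − √c)² = 4 · (1 − 0.845154)² = 4 · (0.154846)² = 0.095909.
λ_+ = σ² (1 + √c)² = 4 · (1 + 0.845154)² = 4 · (1.845154)² = 13.618377.

Rounded to 4 decimal places: λ_− ≈ 0.0959, λ_+ ≈ 13.6184.


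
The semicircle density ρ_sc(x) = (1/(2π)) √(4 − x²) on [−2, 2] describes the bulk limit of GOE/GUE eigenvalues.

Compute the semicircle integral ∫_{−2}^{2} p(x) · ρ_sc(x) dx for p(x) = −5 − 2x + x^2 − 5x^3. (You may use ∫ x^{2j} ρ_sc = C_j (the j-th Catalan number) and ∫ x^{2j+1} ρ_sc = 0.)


Write p(x) = Σ a_i x^i, split into monomials and integrate each against ρ_sc separately.
Using ∫ x^{2j} ρ_sc = C_j = (1/(j+1)) C(2j, j) (Catalan numbers) and ∫ x^{2j+1} ρ_sc = 0 (odd monomials vanish by symmetry):
  i = 0 (even): a_0 · C_{0} = -5 · 1 = -5
  i = 1 (odd): ∫ x^1 ρ_sc = 0 (vanishes)
  i = 2 (even): a_2 · C_{1} = 1 · 1 = 1
  i = 3 (odd): ∫ x^3 ρ_sc = 0 (vanishes)

Summing the contributions: ∫_{−2}^{2} p(x) ρ_sc(x) dx = (-5) + 1 = -4.


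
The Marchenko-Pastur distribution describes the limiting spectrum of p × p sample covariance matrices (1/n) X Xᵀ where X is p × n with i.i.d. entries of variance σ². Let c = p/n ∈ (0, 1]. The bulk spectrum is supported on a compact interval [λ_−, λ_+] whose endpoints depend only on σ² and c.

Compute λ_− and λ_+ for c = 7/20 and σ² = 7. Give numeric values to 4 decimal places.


c = 7/20 = 0.350000; √c = 0.591608.
λ_− = σ² (1 − √c)² = 7 · (1 − 0.591608)² = 7 · (0.408392)² = 1.167488.
λ_+ = σ² (1 + √c)² = 7 · (1 + 0.591608)² = 7 · (1.591608)² = 17.732512.

Rounded to 4 decimal places: λ_− ≈ 1.1675, λ_+ ≈ 17.7325.


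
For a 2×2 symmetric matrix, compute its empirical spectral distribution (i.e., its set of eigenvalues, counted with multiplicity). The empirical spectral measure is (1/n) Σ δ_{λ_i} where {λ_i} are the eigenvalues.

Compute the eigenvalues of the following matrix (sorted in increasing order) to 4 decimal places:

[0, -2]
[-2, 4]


Since M is real symmetric, both eigenvalues are real; they are the roots of det(λI − M) = λ² − (tr M) λ + det M.
tr M = 0 + 4 = 4.
det M = 0·4 − (-2)² = 0 − 4 = -4.
Characteristic polynomial: λ² − 4λ − 4 = 0.
Discriminant Δ = (tr M)² − 4·det M = 16 − (-16) = 32; √Δ = 5.656854.
λ = (tr M ± √Δ)/2 = (4 ± 5.656854)/2, giving (tr M − √Δ)/2 = -0.8284 and (tr M + √Δ)/2 = 4.8284.

Eigenvalues sorted in increasing order: [-0.8284, 4.8284].


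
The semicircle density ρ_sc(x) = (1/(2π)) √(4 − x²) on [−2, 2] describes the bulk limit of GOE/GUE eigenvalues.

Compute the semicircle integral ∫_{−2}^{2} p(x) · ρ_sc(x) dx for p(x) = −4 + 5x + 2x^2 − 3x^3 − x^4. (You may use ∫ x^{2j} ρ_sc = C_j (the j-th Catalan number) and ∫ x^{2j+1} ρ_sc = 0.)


Write p(x) = Σ a_i x^i, split into monomials and integrate each against ρ_sc separately.
Using ∫ x^{2j} ρ_sc = C_j = (1/(j+1)) C(2j, j) (Catalan numbers) and ∫ x^{2j+1} ρ_sc = 0 (odd monomials vanish by symmetry):
  i = 0 (even): a_0 · C_{0} = -4 · 1 = -4
  i = 1 (odd): ∫ x^1 ρ_sc = 0 (vanishes)
  i = 2 (even): a_2 · C_{1} = 2 · 1 = 2
  i = 3 (odd): ∫ x^3 ρ_sc = 0 (vanishes)
  i = 4 (even): a_4 · C_{2} = -1 · 2 = -2

Summing the contributions: ∫_{−2}^{2} p(x) ρ_sc(x) dx = (-4) + 2 + (-2) = -4.


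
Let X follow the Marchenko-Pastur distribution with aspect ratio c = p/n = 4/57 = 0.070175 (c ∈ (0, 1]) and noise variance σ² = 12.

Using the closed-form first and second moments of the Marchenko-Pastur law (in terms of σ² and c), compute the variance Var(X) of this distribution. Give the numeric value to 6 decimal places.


Recall the MP moments m_1 = E[X] = σ² and m_2 = E[X²] = σ⁴ (1 + c).
m_1 = E[X] = σ² = 12, so m_1² = 144.
m_2 = E[X²] = σ⁴ (1 + c) = 144 · (1 + 0.070175) = 144 · 1.070175 = 154.105263.
(Note m_2 − m_1² simplifies to c · σ⁴ = 0.070175 · 144.)

Var(X) = m_2 − m_1² = 154.105263 − 144 = 10.105263.


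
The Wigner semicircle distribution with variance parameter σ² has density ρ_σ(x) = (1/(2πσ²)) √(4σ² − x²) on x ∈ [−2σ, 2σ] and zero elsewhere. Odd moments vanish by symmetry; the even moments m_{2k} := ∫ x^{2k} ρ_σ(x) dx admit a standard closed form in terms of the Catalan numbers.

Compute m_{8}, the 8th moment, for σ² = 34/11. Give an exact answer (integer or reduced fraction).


By the scaled semicircle moment identity, m_{2k} = σ^{2k} · C_k with k = 4.
C_4 = (1/(k+1)) · C(2k, k) = (1/5) · C(8, 4) = (1/5) · 70 = 14.
σ^{2k} = (σ²)^k = (34/11)^4 = 1336336/14641.

Therefore m_{8} = σ^{8} · C_4 = (1336336/14641) · 14 = 18708704/14641.


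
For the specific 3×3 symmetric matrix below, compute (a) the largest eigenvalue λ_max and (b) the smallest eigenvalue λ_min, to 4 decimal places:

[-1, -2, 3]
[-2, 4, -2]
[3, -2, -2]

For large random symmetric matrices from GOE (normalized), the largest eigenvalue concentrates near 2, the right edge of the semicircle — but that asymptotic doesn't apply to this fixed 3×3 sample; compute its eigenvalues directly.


Since M is real symmetric, all three eigenvalues are real; they are the roots of det(λI − M) = λ³ − (tr M) λ² + s λ − det M, where s is the sum of the principal 2×2 minors.
tr M = -1 + 4 + (-2) = 1.
s = ((-1)·4 − (-2)²) + ((-1)·(-2) − 3²) + (4·(-2) − (-2)²) = -8 + (-7) + (-12) = -27.
det M (expand along row 1) = (-1)·(-12) − (-2)·10 + 3·(-8) = 8.
Characteristic polynomial: λ³ − λ² − 27λ − 8 = 0.
Substitute λ = y + (tr M)/3 = y + 0.333333 to remove the quadratic term: y³ + p·y + q = 0 with p = s − (tr M)²/3 = -27.333333 and q = −2(tr M)³/27 + (tr M)·s/3 − det M = -17.074074.
Three real roots ⇒ use the trigonometric (Viète) form: r = 2√(−p/3) = 6.036923, φ = arccos(3q/(p·r)) = arccos(0.310420) = 1.255161 rad.
y_k = r·cos(φ/3 − 2πk/3) for k = 0, 1, 2 gives y = 5.516211, -0.633984, -4.882227.
λ_k = y_k + 0.333333 gives λ = 5.8495, -0.3007, -4.5489 (check: the sum is 1.0000 = tr M).

Hence λ_max = 5.8495 and λ_min = -4.5489.


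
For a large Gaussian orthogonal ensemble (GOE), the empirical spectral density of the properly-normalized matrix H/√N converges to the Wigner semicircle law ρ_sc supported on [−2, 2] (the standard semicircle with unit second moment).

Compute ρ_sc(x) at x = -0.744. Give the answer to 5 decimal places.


ρ_sc(x) = (1/(2π)) √(4 − x²). With x = -0.744:
  4 − x² = 4 − (-0.744)² = 4 − 0.553536 = 3.446464.
  √(4 − x²) = 1.856465.
  1/(2π) = 0.159155.
  ρ_sc(-0.744) = 0.159155 · 1.856465 = 0.295466.

Rounded to 5 decimal places: ρ_sc(-0.744) ≈ 0.29547.


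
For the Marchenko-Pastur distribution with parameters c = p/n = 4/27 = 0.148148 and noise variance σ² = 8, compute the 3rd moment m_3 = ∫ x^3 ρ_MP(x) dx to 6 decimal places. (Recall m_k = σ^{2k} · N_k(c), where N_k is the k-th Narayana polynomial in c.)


E[X³] = σ⁶ (1 + 3c + c²) (third MP moment). With σ² = 8 (so σ⁶ = 512) and c = 4/27 = 0.148148: E[X³] = 512 · (1 + 3·0.148148 + (0.148148)²) = 512 · 1.466392.

So E[X^3] = 750.792867.


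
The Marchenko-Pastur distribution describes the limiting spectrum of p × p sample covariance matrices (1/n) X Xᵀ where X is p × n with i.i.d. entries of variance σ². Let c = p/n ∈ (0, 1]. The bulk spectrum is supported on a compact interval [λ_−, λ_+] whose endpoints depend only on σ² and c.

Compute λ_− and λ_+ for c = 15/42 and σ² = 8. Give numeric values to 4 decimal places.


c = 15/42 = 0.357143; √c = 0.597614.
λ_− = σ² (1 − √c)² = 8 · (1 − 0.597614)² = 8 · (0.402386)² = 1.295314.
λ_+ = σ² (1 + √c)² = 8 · (1 + 0.597614)² = 8 · (1.597614)² = 20.418972.

Rounded to 4 decimal places: λ_− ≈ 1.2953, λ_+ ≈ 20.4190.


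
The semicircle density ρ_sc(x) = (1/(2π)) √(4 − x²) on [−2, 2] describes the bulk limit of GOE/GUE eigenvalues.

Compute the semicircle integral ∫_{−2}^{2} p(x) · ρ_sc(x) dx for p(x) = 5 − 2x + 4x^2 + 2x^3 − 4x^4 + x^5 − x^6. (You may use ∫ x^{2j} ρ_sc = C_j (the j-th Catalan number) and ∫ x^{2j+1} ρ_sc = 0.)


Write p(x) = Σ a_i x^i, split into monomials and integrate each against ρ_sc separately.
Using ∫ x^{2j} ρ_sc = C_j = (1/(j+1)) C(2j, j) (Catalan numbers) and ∫ x^{2j+1} ρ_sc = 0 (odd monomials vanish by symmetry):
  i = 0 (even): a_0 · C_{0} = 5 · 1 = 5
  i = 1 (odd): ∫ x^1 ρ_sc = 0 (vanishes)
  i = 2 (even): a_2 · C_{1} = 4 · 1 = 4
  i = 3 (odd): ∫ x^3 ρ_sc = 0 (vanishes)
  i = 4 (even): a_4 · C_{2} = -4 · 2 = -8
  i = 5 (odd): ∫ x^5 ρ_sc = 0 (vanishes)
  i = 6 (even): a_6 · C_{3} = -1 · 5 = -5

Summing the contributions: ∫_{−2}^{2} p(x) ρ_sc(x) dx = 5 + 4 + (-8) + (-5) = -4.
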